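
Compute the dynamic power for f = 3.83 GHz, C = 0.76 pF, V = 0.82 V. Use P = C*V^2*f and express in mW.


Step 1: V^2 = 0.82^2 = 0.6724 V^2
Step 2: P = C*V^2*f = 0.76e-12 F * 0.6724 * 3.83e9 Hz
Step 3: P = 1.95722192e-03 W
Step 4: P = 1.957 mW

1.957


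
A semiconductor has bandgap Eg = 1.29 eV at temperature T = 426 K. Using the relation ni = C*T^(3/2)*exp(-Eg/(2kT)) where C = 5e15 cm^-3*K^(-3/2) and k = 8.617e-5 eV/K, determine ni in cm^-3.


Step 1: Compute kT = 8.617e-5 * 426 = 0.03670842 eV
Step 2: Exponent = -Eg/(2kT) = -1.29/(2*0.03670842) = -17.57090
Step 3: T^(3/2) = 426^1.5 = 8792.54
Step 4: ni = 5e15 * 8792.54 * exp(-17.57090) = 1.03e+12 cm^-3

1.03e+12


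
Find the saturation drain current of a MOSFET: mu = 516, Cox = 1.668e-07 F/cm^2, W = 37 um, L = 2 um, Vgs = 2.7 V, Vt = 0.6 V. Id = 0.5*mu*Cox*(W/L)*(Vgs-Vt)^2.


Step 1: Overdrive voltage Vov = Vgs - Vt = 2.7 - 0.6 = 2.1 V
Step 2: W/L = 37/2 = 18.5
Step 3: Id = 0.5 * 516 * 1.668e-07 * 18.5 * 2.1^2
Step 4: Id = 3.51e-03 A

3.51e-03


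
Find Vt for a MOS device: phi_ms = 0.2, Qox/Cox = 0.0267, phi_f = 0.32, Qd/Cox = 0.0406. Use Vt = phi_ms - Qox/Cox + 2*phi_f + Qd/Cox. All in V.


Step 1: Vt = phi_ms - Qox/Cox + 2*phi_f + Qd/Cox
Step 2: Vt = 0.2 - 0.0267 + 2*0.32 + 0.0406
Step 3: Vt = 0.2 - 0.0267 + 0.64 + 0.0406
Step 4: Vt = 0.8539 V

0.8539


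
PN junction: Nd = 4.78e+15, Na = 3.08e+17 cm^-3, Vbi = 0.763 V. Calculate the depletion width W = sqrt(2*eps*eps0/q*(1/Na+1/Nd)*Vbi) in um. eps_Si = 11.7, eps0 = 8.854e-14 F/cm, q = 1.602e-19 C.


Step 1: 1/Na + 1/Nd = 1/3.08e+17 + 1/4.78e+15 = 2.12452e-16
Step 2: 2*eps*eps0/q = 2*11.7*8.854e-14/1.602e-19 = 1.293281e+07
Step 3: W^2 = 1.293281e+07 * 2.12452e-16 * 0.763 = 2.09642e-09
Step 4: W = sqrt(2.09642e-09) = 4.579e-05 cm = 0.4579 um

0.4579


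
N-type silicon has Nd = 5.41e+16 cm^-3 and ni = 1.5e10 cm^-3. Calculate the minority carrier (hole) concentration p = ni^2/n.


Step 1: Since Nd >> ni, n ≈ Nd = 5.41e+16 cm^-3
Step 2: p = ni^2 / n = (1.5e10)^2 / 5.41e+16
Step 3: p = 2.25e20 / 5.41e+16 = 4.16e+03 cm^-3

4.16e+03


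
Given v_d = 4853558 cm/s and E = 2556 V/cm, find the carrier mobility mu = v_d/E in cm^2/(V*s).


Step 1: mu = v_d / E
Step 2: mu = 4853558 / 2556
Step 3: mu = 1898.89 cm^2/(V*s)

1898.89


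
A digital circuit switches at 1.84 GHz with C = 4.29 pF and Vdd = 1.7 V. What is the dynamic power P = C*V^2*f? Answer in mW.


Step 1: V^2 = 1.7^2 = 2.89 V^2
Step 2: P = C*V^2*f = 4.29e-12 F * 2.89 * 1.84e9 Hz
Step 3: P = 2.2812504e-02 W
Step 4: P = 22.813 mW

22.813


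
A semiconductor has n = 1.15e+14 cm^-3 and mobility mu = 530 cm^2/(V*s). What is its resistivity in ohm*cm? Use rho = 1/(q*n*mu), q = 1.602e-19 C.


Step 1: sigma = q * n * mu = 1.602e-19 * 1.15e+14 * 530 = 9.76419e-03 S/cm
Step 2: rho = 1 / sigma = 1 / 9.76419e-03 = 102.4 ohm*cm

102.4


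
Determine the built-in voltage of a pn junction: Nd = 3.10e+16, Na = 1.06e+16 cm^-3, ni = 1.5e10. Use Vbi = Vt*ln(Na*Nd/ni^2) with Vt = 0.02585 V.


Step 1: Compute Na*Nd/ni^2 = 1.06e+16 * 3.10e+16 / (1.5e10)^2 = 1.4604e+12
Step 2: ln(1.4604e+12) = 28.0097
Step 3: Vbi = 0.02585 * 28.0097 = 0.724 V

0.724


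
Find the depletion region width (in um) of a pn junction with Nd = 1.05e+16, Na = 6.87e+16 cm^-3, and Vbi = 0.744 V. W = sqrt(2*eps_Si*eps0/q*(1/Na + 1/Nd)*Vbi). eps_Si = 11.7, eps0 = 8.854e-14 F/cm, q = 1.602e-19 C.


Step 1: 1/Na + 1/Nd = 1/6.87e+16 + 1/1.05e+16 = 1.09794e-16
Step 2: 2*eps*eps0/q = 2*11.7*8.854e-14/1.602e-19 = 1.293281e+07
Step 3: W^2 = 1.293281e+07 * 1.09794e-16 * 0.744 = 1.05644e-09
Step 4: W = sqrt(1.05644e-09) = 3.250e-05 cm = 0.325 um

0.325


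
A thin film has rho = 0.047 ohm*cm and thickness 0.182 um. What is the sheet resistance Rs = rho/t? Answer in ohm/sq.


Step 1: Convert thickness to cm: t = 0.182 um = 1.8200e-05 cm
Step 2: Rs = rho / t = 0.047 / 1.8200e-05
Step 3: Rs = 2582.4 ohm/sq

2582.4


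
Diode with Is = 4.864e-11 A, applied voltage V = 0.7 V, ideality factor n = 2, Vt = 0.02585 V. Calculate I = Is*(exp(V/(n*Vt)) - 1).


Step 1: V/(n*Vt) = 0.7/(2*0.02585) = 13.5397
Step 2: exp(13.5397) = 7.5896e+05
Step 3: I = 4.864e-11 * (7.5896e+05 - 1) = 3.69e-05 A

3.69e-05


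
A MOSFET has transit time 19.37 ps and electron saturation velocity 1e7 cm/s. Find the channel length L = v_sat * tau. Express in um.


Step 1: tau in seconds = 19.37 ps * 1e-12 = 1.9370e-11 s
Step 2: L = v_sat * tau = 1e7 * 1.9370e-11 = 1.9370e-04 cm
Step 3: L in um = 1.9370e-04 * 1e4 = 1.937 um

1.937


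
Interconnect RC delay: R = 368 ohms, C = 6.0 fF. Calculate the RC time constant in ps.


Step 1: tau = R * C
Step 2: tau = 368 * 6.0 fF = 368 * 6.0e-15 F
Step 3: tau = 2.208e-12 s = 2.208 ps

2.208


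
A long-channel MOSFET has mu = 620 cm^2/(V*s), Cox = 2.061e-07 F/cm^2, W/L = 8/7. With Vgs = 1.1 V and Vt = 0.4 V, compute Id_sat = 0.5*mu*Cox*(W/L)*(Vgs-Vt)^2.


Step 1: Overdrive voltage Vov = Vgs - Vt = 1.1 - 0.4 = 0.7 V
Step 2: W/L = 8/7 = 1.14286
Step 3: Id = 0.5 * 620 * 2.061e-07 * 1.14286 * 0.7^2
Step 4: Id = 3.58e-05 A

3.58e-05


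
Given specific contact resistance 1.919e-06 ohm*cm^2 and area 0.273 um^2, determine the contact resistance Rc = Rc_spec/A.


Step 1: Convert area to cm^2: 0.273 um^2 = 2.7300e-09 cm^2
Step 2: Rc = Rc_spec / A = 1.919e-06 / 2.7300e-09
Step 3: Rc = 7.03e+02 ohms

7.03e+02


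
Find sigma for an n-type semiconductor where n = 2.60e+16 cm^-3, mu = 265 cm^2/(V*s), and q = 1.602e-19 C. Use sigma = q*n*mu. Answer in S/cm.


Step 1: sigma = q * n * mu
Step 2: sigma = 1.602e-19 * 2.60e+16 * 265
Step 3: sigma = 1.104e+00 S/cm

1.104e+00


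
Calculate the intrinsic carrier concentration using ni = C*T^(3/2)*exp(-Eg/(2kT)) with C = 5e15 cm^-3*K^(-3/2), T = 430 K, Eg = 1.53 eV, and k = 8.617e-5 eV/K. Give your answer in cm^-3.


Step 1: Compute kT = 8.617e-5 * 430 = 0.0370531 eV
Step 2: Exponent = -Eg/(2kT) = -1.53/(2*0.0370531) = -20.64605
Step 3: T^(3/2) = 430^1.5 = 8916.67
Step 4: ni = 5e15 * 8916.67 * exp(-20.64605) = 4.82e+10 cm^-3

4.82e+10


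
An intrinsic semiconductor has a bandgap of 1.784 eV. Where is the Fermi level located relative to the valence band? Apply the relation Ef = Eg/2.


Step 1: For an intrinsic semiconductor, the Fermi level sits at midgap.
Step 2: Ef = Eg / 2 = 1.784 / 2 = 0.892 eV

0.892


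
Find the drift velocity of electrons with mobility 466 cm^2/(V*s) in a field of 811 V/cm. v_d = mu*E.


Step 1: v_d = mu * E
Step 2: v_d = 466 * 811 = 377926
Step 3: v_d = 3.78e+05 cm/s

3.78e+05


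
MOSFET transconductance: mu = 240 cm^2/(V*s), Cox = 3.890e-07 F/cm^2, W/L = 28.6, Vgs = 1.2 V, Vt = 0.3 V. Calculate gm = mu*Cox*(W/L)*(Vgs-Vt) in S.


Step 1: Vov = Vgs - Vt = 1.2 - 0.3 = 0.9 V
Step 2: gm = mu * Cox * (W/L) * Vov
Step 3: gm = 240 * 3.890e-07 * 28.6 * 0.9 = 2.40e-03 S

2.40e-03


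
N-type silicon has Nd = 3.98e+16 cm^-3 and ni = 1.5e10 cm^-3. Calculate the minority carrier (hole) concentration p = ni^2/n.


Step 1: Since Nd >> ni, n ≈ Nd = 3.98e+16 cm^-3
Step 2: p = ni^2 / n = (1.5e10)^2 / 3.98e+16
Step 3: p = 2.25e20 / 3.98e+16 = 5.65e+03 cm^-3

5.65e+03


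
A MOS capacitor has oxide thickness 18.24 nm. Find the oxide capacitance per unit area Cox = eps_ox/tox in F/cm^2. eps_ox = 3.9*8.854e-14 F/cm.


Step 1: eps_ox = 3.9 * 8.854e-14 = 3.45306e-13 F/cm
Step 2: tox in cm = 18.24 nm * 1e-7 = 1.8240e-06 cm
Step 3: Cox = 3.45306e-13 / 1.8240e-06 = 1.89e-07 F/cm^2

1.89e-07


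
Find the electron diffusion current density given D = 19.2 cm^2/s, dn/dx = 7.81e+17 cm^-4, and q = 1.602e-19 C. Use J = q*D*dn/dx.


Step 1: J = q * D * (dn/dx)
Step 2: J = 1.602e-19 * 19.2 * 7.81e+17
Step 3: J = 2.40e+00 A/cm^2

2.40e+00


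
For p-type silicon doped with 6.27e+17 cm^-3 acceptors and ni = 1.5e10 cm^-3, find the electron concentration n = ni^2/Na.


Step 1: Majority hole concentration p ≈ Na = 6.27e+17 cm^-3
Step 2: n = ni^2 / Na = (1.5e10)^2 / 6.27e+17
Step 3: n = 3.59e+02 cm^-3

3.59e+02


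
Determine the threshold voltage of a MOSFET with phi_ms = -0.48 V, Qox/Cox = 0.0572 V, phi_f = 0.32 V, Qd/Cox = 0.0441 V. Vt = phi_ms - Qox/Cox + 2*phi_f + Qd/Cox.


Step 1: Vt = phi_ms - Qox/Cox + 2*phi_f + Qd/Cox
Step 2: Vt = -0.48 - 0.0572 + 2*0.32 + 0.0441
Step 3: Vt = -0.48 - 0.0572 + 0.64 + 0.0441
Step 4: Vt = 0.1469 V

0.1469


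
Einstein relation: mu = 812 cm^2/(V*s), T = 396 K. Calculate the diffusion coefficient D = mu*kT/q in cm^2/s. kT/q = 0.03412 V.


Step 1: D = mu * (kT/q)
Step 2: D = 812 * 0.03412
Step 3: D = 27.71 cm^2/s

27.71


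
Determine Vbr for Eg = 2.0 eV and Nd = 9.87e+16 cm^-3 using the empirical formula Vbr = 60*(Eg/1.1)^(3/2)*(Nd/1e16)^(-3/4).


Step 1: Eg/1.1 = 2.0/1.1 = 1.818182
Step 2: (Eg/1.1)^1.5 = 1.818182^1.5 = 2.451636
Step 3: (Nd/1e16)^(-0.75) = (9.87)^(-0.75) = 0.179582
Step 4: Vbr = 60 * 2.451636 * 0.179582 = 26.4 V

26.4


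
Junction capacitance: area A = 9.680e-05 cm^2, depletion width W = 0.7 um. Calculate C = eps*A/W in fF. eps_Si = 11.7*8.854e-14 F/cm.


Step 1: eps_Si = 11.7 * 8.854e-14 = 1.035918e-12 F/cm
Step 2: W in cm = 0.7 * 1e-4 = 7.00e-05 cm
Step 3: C = 1.035918e-12 * 9.680e-05 / 7.00e-05 = 1.432527e-12 F
Step 4: C = 1432.53 fF

1432.53


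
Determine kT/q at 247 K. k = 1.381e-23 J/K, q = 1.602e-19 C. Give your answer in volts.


Step 1: kT = 1.381e-23 * 247 = 3.41107e-21 J
Step 2: Vt = kT/q = 3.41107e-21 / 1.602e-19
Step 3: Vt = 0.02129 V

0.02129


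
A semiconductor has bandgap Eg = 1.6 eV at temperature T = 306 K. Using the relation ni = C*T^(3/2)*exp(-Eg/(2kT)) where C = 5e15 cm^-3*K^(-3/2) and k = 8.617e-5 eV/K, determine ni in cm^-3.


Step 1: Compute kT = 8.617e-5 * 306 = 0.02636802 eV
Step 2: Exponent = -Eg/(2kT) = -1.6/(2*0.02636802) = -30.33978
Step 3: T^(3/2) = 306^1.5 = 5352.81
Step 4: ni = 5e15 * 5352.81 * exp(-30.33978) = 1.78e+06 cm^-3

1.78e+06


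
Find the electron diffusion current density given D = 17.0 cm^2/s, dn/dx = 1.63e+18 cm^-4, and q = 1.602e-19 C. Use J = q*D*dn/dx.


Step 1: J = q * D * (dn/dx)
Step 2: J = 1.602e-19 * 17.0 * 1.63e+18
Step 3: J = 4.44e+00 A/cm^2

4.44e+00


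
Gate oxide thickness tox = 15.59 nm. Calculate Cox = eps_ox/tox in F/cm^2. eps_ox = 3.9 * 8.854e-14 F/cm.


Step 1: eps_ox = 3.9 * 8.854e-14 = 3.45306e-13 F/cm
Step 2: tox in cm = 15.59 nm * 1e-7 = 1.5590e-06 cm
Step 3: Cox = 3.45306e-13 / 1.5590e-06 = 2.21e-07 F/cm^2

2.21e-07


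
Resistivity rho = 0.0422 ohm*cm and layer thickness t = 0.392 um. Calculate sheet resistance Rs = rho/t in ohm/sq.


Step 1: Convert thickness to cm: t = 0.392 um = 3.9200e-05 cm
Step 2: Rs = rho / t = 0.0422 / 3.9200e-05
Step 3: Rs = 1076.5 ohm/sq

1076.5


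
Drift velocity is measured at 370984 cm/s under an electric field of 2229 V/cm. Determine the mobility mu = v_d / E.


Step 1: mu = v_d / E
Step 2: mu = 370984 / 2229
Step 3: mu = 166.44 cm^2/(V*s)

166.44


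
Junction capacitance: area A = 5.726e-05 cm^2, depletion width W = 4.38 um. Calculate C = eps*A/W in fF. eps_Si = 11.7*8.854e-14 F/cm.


Step 1: eps_Si = 11.7 * 8.854e-14 = 1.035918e-12 F/cm
Step 2: W in cm = 4.38 * 1e-4 = 4.38e-04 cm
Step 3: C = 1.035918e-12 * 5.726e-05 / 4.38e-04 = 1.354262e-13 F
Step 4: C = 135.43 fF

135.43


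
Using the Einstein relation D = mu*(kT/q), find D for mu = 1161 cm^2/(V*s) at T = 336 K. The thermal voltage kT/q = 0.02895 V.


Step 1: D = mu * (kT/q)
Step 2: D = 1161 * 0.02895
Step 3: D = 33.61 cm^2/s

33.61


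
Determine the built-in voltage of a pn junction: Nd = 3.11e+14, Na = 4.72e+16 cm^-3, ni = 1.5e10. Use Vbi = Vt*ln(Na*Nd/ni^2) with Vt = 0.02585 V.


Step 1: Compute Na*Nd/ni^2 = 4.72e+16 * 3.11e+14 / (1.5e10)^2 = 6.5241e+10
Step 2: ln(6.5241e+10) = 24.9014
Step 3: Vbi = 0.02585 * 24.9014 = 0.644 V

0.644


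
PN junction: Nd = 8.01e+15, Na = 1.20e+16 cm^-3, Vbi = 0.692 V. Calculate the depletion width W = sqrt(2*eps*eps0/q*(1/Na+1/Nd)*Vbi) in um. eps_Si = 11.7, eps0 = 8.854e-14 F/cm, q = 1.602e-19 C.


Step 1: 1/Na + 1/Nd = 1/1.20e+16 + 1/8.01e+15 = 2.08177e-16
Step 2: 2*eps*eps0/q = 2*11.7*8.854e-14/1.602e-19 = 1.293281e+07
Step 3: W^2 = 1.293281e+07 * 2.08177e-16 * 0.692 = 1.86308e-09
Step 4: W = sqrt(1.86308e-09) = 4.316e-05 cm = 0.4316 um

0.4316


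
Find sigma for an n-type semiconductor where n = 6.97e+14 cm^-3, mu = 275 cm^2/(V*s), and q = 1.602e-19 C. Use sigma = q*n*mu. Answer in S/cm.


Step 1: sigma = q * n * mu
Step 2: sigma = 1.602e-19 * 6.97e+14 * 275
Step 3: sigma = 3.071e-02 S/cm

3.071e-02


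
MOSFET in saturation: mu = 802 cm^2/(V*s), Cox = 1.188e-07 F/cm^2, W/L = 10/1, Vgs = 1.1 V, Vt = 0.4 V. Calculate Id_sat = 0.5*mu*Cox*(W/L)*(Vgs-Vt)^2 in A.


Step 1: Overdrive voltage Vov = Vgs - Vt = 1.1 - 0.4 = 0.7 V
Step 2: W/L = 10/1 = 10
Step 3: Id = 0.5 * 802 * 1.188e-07 * 10 * 0.7^2
Step 4: Id = 2.33e-04 A

2.33e-04


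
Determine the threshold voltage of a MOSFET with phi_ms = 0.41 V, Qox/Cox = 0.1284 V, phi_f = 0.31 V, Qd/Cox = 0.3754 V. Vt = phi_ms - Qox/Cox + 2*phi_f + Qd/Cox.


Step 1: Vt = phi_ms - Qox/Cox + 2*phi_f + Qd/Cox
Step 2: Vt = 0.41 - 0.1284 + 2*0.31 + 0.3754
Step 3: Vt = 0.41 - 0.1284 + 0.62 + 0.3754
Step 4: Vt = 1.277 V

1.277


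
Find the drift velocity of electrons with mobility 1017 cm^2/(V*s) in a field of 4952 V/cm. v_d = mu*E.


Step 1: v_d = mu * E
Step 2: v_d = 1017 * 4952 = 5036184
Step 3: v_d = 5.04e+06 cm/s

5.04e+06


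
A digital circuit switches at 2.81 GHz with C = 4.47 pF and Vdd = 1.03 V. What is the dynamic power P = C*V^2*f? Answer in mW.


Step 1: V^2 = 1.03^2 = 1.0609 V^2
Step 2: P = C*V^2*f = 4.47e-12 F * 1.0609 * 2.81e9 Hz
Step 3: P = 1.332564663e-02 W
Step 4: P = 13.326 mW

13.326


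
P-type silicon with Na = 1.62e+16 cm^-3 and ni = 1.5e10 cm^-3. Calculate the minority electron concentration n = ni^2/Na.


Step 1: Majority hole concentration p ≈ Na = 1.62e+16 cm^-3
Step 2: n = ni^2 / Na = (1.5e10)^2 / 1.62e+16
Step 3: n = 1.39e+04 cm^-3

1.39e+04


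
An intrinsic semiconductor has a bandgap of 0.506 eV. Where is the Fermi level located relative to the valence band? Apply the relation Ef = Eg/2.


Step 1: For an intrinsic semiconductor, the Fermi level sits at midgap.
Step 2: Ef = Eg / 2 = 0.506 / 2 = 0.253 eV

0.253


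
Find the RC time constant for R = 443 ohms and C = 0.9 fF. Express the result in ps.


Step 1: tau = R * C
Step 2: tau = 443 * 0.9 fF = 443 * 9.0e-16 F
Step 3: tau = 3.987e-13 s = 0.3987 ps

0.3987


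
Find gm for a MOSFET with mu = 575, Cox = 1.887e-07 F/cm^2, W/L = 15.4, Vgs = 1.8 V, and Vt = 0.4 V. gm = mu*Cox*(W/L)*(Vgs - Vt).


Step 1: Vov = Vgs - Vt = 1.8 - 0.4 = 1.4 V
Step 2: gm = mu * Cox * (W/L) * Vov
Step 3: gm = 575 * 1.887e-07 * 15.4 * 1.4 = 2.34e-03 S

2.34e-03


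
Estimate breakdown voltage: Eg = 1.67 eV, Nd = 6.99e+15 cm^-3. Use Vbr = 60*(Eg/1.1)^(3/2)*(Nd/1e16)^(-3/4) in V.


Step 1: Eg/1.1 = 1.67/1.1 = 1.518182
Step 2: (Eg/1.1)^1.5 = 1.518182^1.5 = 1.870621
Step 3: (Nd/1e16)^(-0.75) = (0.699)^(-0.75) = 1.308104
Step 4: Vbr = 60 * 1.870621 * 1.308104 = 146.8 V

146.8


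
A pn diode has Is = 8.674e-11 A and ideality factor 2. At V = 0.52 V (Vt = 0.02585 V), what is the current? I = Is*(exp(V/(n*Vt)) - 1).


Step 1: V/(n*Vt) = 0.52/(2*0.02585) = 10.0580
Step 2: exp(10.0580) = 2.3342e+04
Step 3: I = 8.674e-11 * (2.3342e+04 - 1) = 2.02e-06 A

2.02e-06


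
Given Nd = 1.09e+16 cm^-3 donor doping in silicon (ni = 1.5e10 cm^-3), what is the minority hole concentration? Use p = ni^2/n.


Step 1: Since Nd >> ni, n ≈ Nd = 1.09e+16 cm^-3
Step 2: p = ni^2 / n = (1.5e10)^2 / 1.09e+16
Step 3: p = 2.25e20 / 1.09e+16 = 2.06e+04 cm^-3

2.06e+04


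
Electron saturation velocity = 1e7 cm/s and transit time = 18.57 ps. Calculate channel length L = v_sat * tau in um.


Step 1: tau in seconds = 18.57 ps * 1e-12 = 1.8570e-11 s
Step 2: L = v_sat * tau = 1e7 * 1.8570e-11 = 1.8570e-04 cm
Step 3: L in um = 1.8570e-04 * 1e4 = 1.857 um

1.857


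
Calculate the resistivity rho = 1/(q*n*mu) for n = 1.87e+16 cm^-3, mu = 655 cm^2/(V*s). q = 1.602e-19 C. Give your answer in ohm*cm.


Step 1: sigma = q * n * mu = 1.602e-19 * 1.87e+16 * 655 = 1.96221e+00 S/cm
Step 2: rho = 1 / sigma = 1 / 1.96221e+00 = 0.5096 ohm*cm

0.5096


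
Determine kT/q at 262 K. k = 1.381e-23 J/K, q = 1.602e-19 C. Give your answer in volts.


Step 1: kT = 1.381e-23 * 262 = 3.61822e-21 J
Step 2: Vt = kT/q = 3.61822e-21 / 1.602e-19
Step 3: Vt = 0.02259 V

0.02259


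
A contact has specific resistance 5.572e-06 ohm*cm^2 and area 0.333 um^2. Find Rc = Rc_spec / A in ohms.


Step 1: Convert area to cm^2: 0.333 um^2 = 3.3300e-09 cm^2
Step 2: Rc = Rc_spec / A = 5.572e-06 / 3.3300e-09
Step 3: Rc = 1.67e+03 ohms

1.67e+03


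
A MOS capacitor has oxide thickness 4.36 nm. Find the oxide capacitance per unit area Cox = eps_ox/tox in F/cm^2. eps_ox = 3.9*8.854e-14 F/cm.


Step 1: eps_ox = 3.9 * 8.854e-14 = 3.45306e-13 F/cm
Step 2: tox in cm = 4.36 nm * 1e-7 = 4.3600e-07 cm
Step 3: Cox = 3.45306e-13 / 4.3600e-07 = 7.92e-07 F/cm^2

7.92e-07


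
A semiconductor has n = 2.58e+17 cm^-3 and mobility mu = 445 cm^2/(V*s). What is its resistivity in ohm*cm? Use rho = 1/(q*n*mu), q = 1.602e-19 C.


Step 1: sigma = q * n * mu = 1.602e-19 * 2.58e+17 * 445 = 1.83926e+01 S/cm
Step 2: rho = 1 / sigma = 1 / 1.83926e+01 = 0.05437 ohm*cm

0.05437


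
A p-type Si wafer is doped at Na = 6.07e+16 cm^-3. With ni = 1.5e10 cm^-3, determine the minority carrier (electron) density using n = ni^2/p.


Step 1: Majority hole concentration p ≈ Na = 6.07e+16 cm^-3
Step 2: n = ni^2 / Na = (1.5e10)^2 / 6.07e+16
Step 3: n = 3.71e+03 cm^-3

3.71e+03


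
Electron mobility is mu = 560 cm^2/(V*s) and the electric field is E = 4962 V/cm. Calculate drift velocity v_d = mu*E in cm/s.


Step 1: v_d = mu * E
Step 2: v_d = 560 * 4962 = 2778720
Step 3: v_d = 2.78e+06 cm/s

2.78e+06


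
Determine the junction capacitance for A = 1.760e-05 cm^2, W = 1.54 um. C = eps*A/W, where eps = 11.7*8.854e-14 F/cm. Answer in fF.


Step 1: eps_Si = 11.7 * 8.854e-14 = 1.035918e-12 F/cm
Step 2: W in cm = 1.54 * 1e-4 = 1.54e-04 cm
Step 3: C = 1.035918e-12 * 1.760e-05 / 1.54e-04 = 1.183906e-13 F
Step 4: C = 118.39 fF

118.39


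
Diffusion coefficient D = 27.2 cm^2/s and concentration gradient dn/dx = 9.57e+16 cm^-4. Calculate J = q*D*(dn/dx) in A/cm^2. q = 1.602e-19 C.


Step 1: J = q * D * (dn/dx)
Step 2: J = 1.602e-19 * 27.2 * 9.57e+16
Step 3: J = 4.17e-01 A/cm^2

4.17e-01


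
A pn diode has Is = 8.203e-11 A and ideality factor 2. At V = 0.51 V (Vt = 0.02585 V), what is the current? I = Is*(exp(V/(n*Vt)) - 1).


Step 1: V/(n*Vt) = 0.51/(2*0.02585) = 9.8646
Step 2: exp(9.8646) = 1.9237e+04
Step 3: I = 8.203e-11 * (1.9237e+04 - 1) = 1.58e-06 A

1.58e-06


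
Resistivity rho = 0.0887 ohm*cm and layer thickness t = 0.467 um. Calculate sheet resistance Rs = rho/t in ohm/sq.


Step 1: Convert thickness to cm: t = 0.467 um = 4.6700e-05 cm
Step 2: Rs = rho / t = 0.0887 / 4.6700e-05
Step 3: Rs = 1899.4 ohm/sq

1899.4


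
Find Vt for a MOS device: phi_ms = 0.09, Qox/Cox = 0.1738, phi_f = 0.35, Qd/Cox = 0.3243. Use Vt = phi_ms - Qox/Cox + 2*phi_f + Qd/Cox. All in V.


Step 1: Vt = phi_ms - Qox/Cox + 2*phi_f + Qd/Cox
Step 2: Vt = 0.09 - 0.1738 + 2*0.35 + 0.3243
Step 3: Vt = 0.09 - 0.1738 + 0.7 + 0.3243
Step 4: Vt = 0.9405 V

0.9405


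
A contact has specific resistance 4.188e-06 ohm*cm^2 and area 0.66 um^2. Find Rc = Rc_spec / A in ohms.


Step 1: Convert area to cm^2: 0.66 um^2 = 6.6000e-09 cm^2
Step 2: Rc = Rc_spec / A = 4.188e-06 / 6.6000e-09
Step 3: Rc = 6.35e+02 ohms

6.35e+02


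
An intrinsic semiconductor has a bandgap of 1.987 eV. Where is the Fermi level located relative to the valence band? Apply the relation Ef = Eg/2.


Step 1: For an intrinsic semiconductor, the Fermi level sits at midgap.
Step 2: Ef = Eg / 2 = 1.987 / 2 = 0.9935 eV

0.9935


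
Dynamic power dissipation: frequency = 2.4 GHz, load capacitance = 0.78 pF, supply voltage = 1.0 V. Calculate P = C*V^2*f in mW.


Step 1: V^2 = 1.0^2 = 1.0 V^2
Step 2: P = C*V^2*f = 0.78e-12 F * 1.0 * 2.4e9 Hz
Step 3: P = 1.872e-03 W
Step 4: P = 1.872 mW

1.872


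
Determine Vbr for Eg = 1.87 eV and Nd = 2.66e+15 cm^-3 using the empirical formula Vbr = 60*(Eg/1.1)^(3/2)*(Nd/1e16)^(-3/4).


Step 1: Eg/1.1 = 1.87/1.1 = 1.700000
Step 2: (Eg/1.1)^1.5 = 1.700000^1.5 = 2.216529
Step 3: (Nd/1e16)^(-0.75) = (0.266)^(-0.75) = 2.699845
Step 4: Vbr = 60 * 2.216529 * 2.699845 = 359.1 V

359.1


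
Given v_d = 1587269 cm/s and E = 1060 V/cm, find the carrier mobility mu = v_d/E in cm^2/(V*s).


Step 1: mu = v_d / E
Step 2: mu = 1587269 / 1060
Step 3: mu = 1497.42 cm^2/(V*s)

1497.42


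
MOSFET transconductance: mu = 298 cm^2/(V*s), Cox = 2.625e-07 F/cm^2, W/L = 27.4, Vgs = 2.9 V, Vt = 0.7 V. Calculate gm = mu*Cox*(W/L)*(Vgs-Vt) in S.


Step 1: Vov = Vgs - Vt = 2.9 - 0.7 = 2.2 V
Step 2: gm = mu * Cox * (W/L) * Vov
Step 3: gm = 298 * 2.625e-07 * 27.4 * 2.2 = 4.72e-03 S

4.72e-03


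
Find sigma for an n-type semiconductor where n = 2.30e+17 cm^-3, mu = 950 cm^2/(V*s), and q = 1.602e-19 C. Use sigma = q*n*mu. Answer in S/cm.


Step 1: sigma = q * n * mu
Step 2: sigma = 1.602e-19 * 2.30e+17 * 950
Step 3: sigma = 3.500e+01 S/cm

3.500e+01


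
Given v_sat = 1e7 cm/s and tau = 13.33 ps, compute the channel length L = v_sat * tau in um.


Step 1: tau in seconds = 13.33 ps * 1e-12 = 1.3330e-11 s
Step 2: L = v_sat * tau = 1e7 * 1.3330e-11 = 1.3330e-04 cm
Step 3: L in um = 1.3330e-04 * 1e4 = 1.333 um

1.333


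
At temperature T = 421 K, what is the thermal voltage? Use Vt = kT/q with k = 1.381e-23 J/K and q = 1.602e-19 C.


Step 1: kT = 1.381e-23 * 421 = 5.81401e-21 J
Step 2: Vt = kT/q = 5.81401e-21 / 1.602e-19
Step 3: Vt = 0.03629 V

0.03629


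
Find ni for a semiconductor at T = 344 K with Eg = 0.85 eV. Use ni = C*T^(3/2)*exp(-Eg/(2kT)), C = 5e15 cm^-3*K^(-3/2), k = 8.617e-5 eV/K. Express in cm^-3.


Step 1: Compute kT = 8.617e-5 * 344 = 0.02964248 eV
Step 2: Exponent = -Eg/(2kT) = -0.85/(2*0.02964248) = -14.33753
Step 3: T^(3/2) = 344^1.5 = 6380.25
Step 4: ni = 5e15 * 6380.25 * exp(-14.33753) = 1.89e+13 cm^-3

1.89e+13


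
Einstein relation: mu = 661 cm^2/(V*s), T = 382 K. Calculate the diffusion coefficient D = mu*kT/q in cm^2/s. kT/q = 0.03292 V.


Step 1: D = mu * (kT/q)
Step 2: D = 661 * 0.03292
Step 3: D = 21.76 cm^2/s

21.76


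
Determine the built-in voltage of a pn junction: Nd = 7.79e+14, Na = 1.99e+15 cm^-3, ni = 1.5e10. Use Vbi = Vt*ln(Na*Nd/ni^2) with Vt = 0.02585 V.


Step 1: Compute Na*Nd/ni^2 = 1.99e+15 * 7.79e+14 / (1.5e10)^2 = 6.8898e+09
Step 2: ln(6.8898e+09) = 22.6533
Step 3: Vbi = 0.02585 * 22.6533 = 0.586 V

0.586


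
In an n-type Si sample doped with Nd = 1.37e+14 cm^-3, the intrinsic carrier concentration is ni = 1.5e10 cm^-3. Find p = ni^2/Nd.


Step 1: Since Nd >> ni, n ≈ Nd = 1.37e+14 cm^-3
Step 2: p = ni^2 / n = (1.5e10)^2 / 1.37e+14
Step 3: p = 2.25e20 / 1.37e+14 = 1.64e+06 cm^-3

1.64e+06


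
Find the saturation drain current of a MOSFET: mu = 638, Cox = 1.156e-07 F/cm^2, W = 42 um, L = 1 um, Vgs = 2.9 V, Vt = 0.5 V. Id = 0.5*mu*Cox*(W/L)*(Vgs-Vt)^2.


Step 1: Overdrive voltage Vov = Vgs - Vt = 2.9 - 0.5 = 2.4 V
Step 2: W/L = 42/1 = 42
Step 3: Id = 0.5 * 638 * 1.156e-07 * 42 * 2.4^2
Step 4: Id = 8.92e-03 A

8.92e-03


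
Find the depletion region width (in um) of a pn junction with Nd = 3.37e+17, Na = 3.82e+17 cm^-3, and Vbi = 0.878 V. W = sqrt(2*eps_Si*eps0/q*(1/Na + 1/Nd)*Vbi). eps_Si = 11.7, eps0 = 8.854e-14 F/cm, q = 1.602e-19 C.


Step 1: 1/Na + 1/Nd = 1/3.82e+17 + 1/3.37e+17 = 5.58516e-18
Step 2: 2*eps*eps0/q = 2*11.7*8.854e-14/1.602e-19 = 1.293281e+07
Step 3: W^2 = 1.293281e+07 * 5.58516e-18 * 0.878 = 6.34195e-11
Step 4: W = sqrt(6.34195e-11) = 7.964e-06 cm = 0.07964 um

0.07964


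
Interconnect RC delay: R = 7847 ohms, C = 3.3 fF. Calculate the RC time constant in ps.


Step 1: tau = R * C
Step 2: tau = 7847 * 3.3 fF = 7847 * 3.3e-15 F
Step 3: tau = 2.58951e-11 s = 25.8951 ps

25.8951


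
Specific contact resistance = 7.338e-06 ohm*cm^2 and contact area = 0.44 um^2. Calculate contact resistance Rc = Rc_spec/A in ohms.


Step 1: Convert area to cm^2: 0.44 um^2 = 4.4000e-09 cm^2
Step 2: Rc = Rc_spec / A = 7.338e-06 / 4.4000e-09
Step 3: Rc = 1.67e+03 ohms

1.67e+03


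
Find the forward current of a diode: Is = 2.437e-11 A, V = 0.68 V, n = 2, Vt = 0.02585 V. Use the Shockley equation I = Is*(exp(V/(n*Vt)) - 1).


Step 1: V/(n*Vt) = 0.68/(2*0.02585) = 13.1528
Step 2: exp(13.1528) = 5.1545e+05
Step 3: I = 2.437e-11 * (5.1545e+05 - 1) = 1.26e-05 A

1.26e-05


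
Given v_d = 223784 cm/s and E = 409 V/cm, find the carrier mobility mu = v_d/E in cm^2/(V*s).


Step 1: mu = v_d / E
Step 2: mu = 223784 / 409
Step 3: mu = 547.15 cm^2/(V*s)

547.15


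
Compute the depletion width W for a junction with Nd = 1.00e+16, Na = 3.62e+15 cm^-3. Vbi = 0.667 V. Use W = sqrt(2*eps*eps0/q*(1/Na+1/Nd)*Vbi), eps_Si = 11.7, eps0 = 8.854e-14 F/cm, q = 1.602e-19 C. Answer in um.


Step 1: 1/Na + 1/Nd = 1/3.62e+15 + 1/1.00e+16 = 3.76243e-16
Step 2: 2*eps*eps0/q = 2*11.7*8.854e-14/1.602e-19 = 1.293281e+07
Step 3: W^2 = 1.293281e+07 * 3.76243e-16 * 0.667 = 3.24554e-09
Step 4: W = sqrt(3.24554e-09) = 5.697e-05 cm = 0.5697 um

0.5697


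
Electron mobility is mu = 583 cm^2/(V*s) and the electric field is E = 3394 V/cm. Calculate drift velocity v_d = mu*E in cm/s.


Step 1: v_d = mu * E
Step 2: v_d = 583 * 3394 = 1978702
Step 3: v_d = 1.98e+06 cm/s

1.98e+06


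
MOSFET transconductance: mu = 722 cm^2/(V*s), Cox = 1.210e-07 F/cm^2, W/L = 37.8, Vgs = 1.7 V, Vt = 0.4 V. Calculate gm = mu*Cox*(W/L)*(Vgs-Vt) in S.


Step 1: Vov = Vgs - Vt = 1.7 - 0.4 = 1.3 V
Step 2: gm = mu * Cox * (W/L) * Vov
Step 3: gm = 722 * 1.210e-07 * 37.8 * 1.3 = 4.29e-03 S

4.29e-03


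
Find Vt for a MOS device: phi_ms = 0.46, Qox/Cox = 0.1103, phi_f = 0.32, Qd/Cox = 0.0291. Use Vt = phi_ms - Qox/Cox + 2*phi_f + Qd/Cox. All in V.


Step 1: Vt = phi_ms - Qox/Cox + 2*phi_f + Qd/Cox
Step 2: Vt = 0.46 - 0.1103 + 2*0.32 + 0.0291
Step 3: Vt = 0.46 - 0.1103 + 0.64 + 0.0291
Step 4: Vt = 1.0188 V

1.0188


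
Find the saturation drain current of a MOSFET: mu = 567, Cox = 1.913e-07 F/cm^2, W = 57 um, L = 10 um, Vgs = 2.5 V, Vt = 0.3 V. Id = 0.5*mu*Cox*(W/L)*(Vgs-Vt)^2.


Step 1: Overdrive voltage Vov = Vgs - Vt = 2.5 - 0.3 = 2.2 V
Step 2: W/L = 57/10 = 5.7
Step 3: Id = 0.5 * 567 * 1.913e-07 * 5.7 * 2.2^2
Step 4: Id = 1.50e-03 A

1.50e-03


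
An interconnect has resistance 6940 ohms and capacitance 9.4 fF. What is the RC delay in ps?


Step 1: tau = R * C
Step 2: tau = 6940 * 9.4 fF = 6940 * 9.4e-15 F
Step 3: tau = 6.5236e-11 s = 65.236 ps

65.236


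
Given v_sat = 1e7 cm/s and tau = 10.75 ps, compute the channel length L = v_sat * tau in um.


Step 1: tau in seconds = 10.75 ps * 1e-12 = 1.0750e-11 s
Step 2: L = v_sat * tau = 1e7 * 1.0750e-11 = 1.0750e-04 cm
Step 3: L in um = 1.0750e-04 * 1e4 = 1.075 um

1.075


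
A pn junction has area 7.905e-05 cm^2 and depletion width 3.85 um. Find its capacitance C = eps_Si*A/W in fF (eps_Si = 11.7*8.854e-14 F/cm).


Step 1: eps_Si = 11.7 * 8.854e-14 = 1.035918e-12 F/cm
Step 2: W in cm = 3.85 * 1e-4 = 3.85e-04 cm
Step 3: C = 1.035918e-12 * 7.905e-05 / 3.85e-04 = 2.126995e-13 F
Step 4: C = 212.7 fF

212.7


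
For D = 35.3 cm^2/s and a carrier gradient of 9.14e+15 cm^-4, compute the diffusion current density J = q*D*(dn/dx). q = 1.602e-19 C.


Step 1: J = q * D * (dn/dx)
Step 2: J = 1.602e-19 * 35.3 * 9.14e+15
Step 3: J = 5.17e-02 A/cm^2

5.17e-02


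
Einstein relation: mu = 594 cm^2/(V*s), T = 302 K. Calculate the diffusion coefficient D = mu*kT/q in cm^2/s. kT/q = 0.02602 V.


Step 1: D = mu * (kT/q)
Step 2: D = 594 * 0.02602
Step 3: D = 15.46 cm^2/s

15.46


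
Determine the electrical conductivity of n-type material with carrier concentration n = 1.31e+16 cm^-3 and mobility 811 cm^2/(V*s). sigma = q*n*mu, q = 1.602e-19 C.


Step 1: sigma = q * n * mu
Step 2: sigma = 1.602e-19 * 1.31e+16 * 811
Step 3: sigma = 1.702e+00 S/cm

1.702e+00


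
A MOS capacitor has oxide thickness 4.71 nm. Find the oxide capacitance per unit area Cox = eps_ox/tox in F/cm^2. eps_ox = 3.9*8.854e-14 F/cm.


Step 1: eps_ox = 3.9 * 8.854e-14 = 3.45306e-13 F/cm
Step 2: tox in cm = 4.71 nm * 1e-7 = 4.7100e-07 cm
Step 3: Cox = 3.45306e-13 / 4.7100e-07 = 7.33e-07 F/cm^2

7.33e-07


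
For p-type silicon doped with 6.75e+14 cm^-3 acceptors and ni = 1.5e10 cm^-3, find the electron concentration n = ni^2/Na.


Step 1: Majority hole concentration p ≈ Na = 6.75e+14 cm^-3
Step 2: n = ni^2 / Na = (1.5e10)^2 / 6.75e+14
Step 3: n = 3.33e+05 cm^-3

3.33e+05


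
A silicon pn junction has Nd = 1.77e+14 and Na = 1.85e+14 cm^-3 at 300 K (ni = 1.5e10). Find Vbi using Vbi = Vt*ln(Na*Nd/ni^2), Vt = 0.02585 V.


Step 1: Compute Na*Nd/ni^2 = 1.85e+14 * 1.77e+14 / (1.5e10)^2 = 1.4553e+08
Step 2: ln(1.4553e+08) = 18.7959
Step 3: Vbi = 0.02585 * 18.7959 = 0.486 V

0.486


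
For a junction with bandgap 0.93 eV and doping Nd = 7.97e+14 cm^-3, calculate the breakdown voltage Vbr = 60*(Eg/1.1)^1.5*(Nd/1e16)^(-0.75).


Step 1: Eg/1.1 = 0.93/1.1 = 0.845455
Step 2: (Eg/1.1)^1.5 = 0.845455^1.5 = 0.777384
Step 3: (Nd/1e16)^(-0.75) = (0.0797)^(-0.75) = 6.666629
Step 4: Vbr = 60 * 0.777384 * 6.666629 = 311.0 V

311.0


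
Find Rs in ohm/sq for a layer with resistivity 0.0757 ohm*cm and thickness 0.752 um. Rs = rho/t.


Step 1: Convert thickness to cm: t = 0.752 um = 7.5200e-05 cm
Step 2: Rs = rho / t = 0.0757 / 7.5200e-05
Step 3: Rs = 1006.6 ohm/sq

1006.6


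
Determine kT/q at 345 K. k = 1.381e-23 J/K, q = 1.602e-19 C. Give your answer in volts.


Step 1: kT = 1.381e-23 * 345 = 4.76445e-21 J
Step 2: Vt = kT/q = 4.76445e-21 / 1.602e-19
Step 3: Vt = 0.02974 V

0.02974


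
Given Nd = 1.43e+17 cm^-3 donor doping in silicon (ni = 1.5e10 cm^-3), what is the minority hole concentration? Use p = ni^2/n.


Step 1: Since Nd >> ni, n ≈ Nd = 1.43e+17 cm^-3
Step 2: p = ni^2 / n = (1.5e10)^2 / 1.43e+17
Step 3: p = 2.25e20 / 1.43e+17 = 1.57e+03 cm^-3

1.57e+03


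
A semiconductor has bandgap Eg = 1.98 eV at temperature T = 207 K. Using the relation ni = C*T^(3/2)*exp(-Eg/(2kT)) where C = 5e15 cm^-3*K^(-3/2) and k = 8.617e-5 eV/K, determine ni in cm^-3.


Step 1: Compute kT = 8.617e-5 * 207 = 0.01783719 eV
Step 2: Exponent = -Eg/(2kT) = -1.98/(2*0.01783719) = -55.50202
Step 3: T^(3/2) = 207^1.5 = 2978.21
Step 4: ni = 5e15 * 2978.21 * exp(-55.50202) = 1.17e-05 cm^-3

1.17e-05


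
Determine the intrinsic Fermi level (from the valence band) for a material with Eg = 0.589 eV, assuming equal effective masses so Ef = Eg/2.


Step 1: For an intrinsic semiconductor, the Fermi level sits at midgap.
Step 2: Ef = Eg / 2 = 0.589 / 2 = 0.2945 eV

0.2945


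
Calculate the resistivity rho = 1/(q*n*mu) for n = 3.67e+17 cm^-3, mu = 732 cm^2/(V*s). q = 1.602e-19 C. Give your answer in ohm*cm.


Step 1: sigma = q * n * mu = 1.602e-19 * 3.67e+17 * 732 = 4.30368e+01 S/cm
Step 2: rho = 1 / sigma = 1 / 4.30368e+01 = 0.02324 ohm*cm

0.02324


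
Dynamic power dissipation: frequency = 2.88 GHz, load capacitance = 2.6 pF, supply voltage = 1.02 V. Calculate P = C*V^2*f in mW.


Step 1: V^2 = 1.02^2 = 1.0404 V^2
Step 2: P = C*V^2*f = 2.6e-12 F * 1.0404 * 2.88e9 Hz
Step 3: P = 7.7905152e-03 W
Step 4: P = 7.791 mW

7.791


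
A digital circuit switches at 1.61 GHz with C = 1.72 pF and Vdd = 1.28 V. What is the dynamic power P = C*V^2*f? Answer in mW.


Step 1: V^2 = 1.28^2 = 1.6384 V^2
Step 2: P = C*V^2*f = 1.72e-12 F * 1.6384 * 1.61e9 Hz
Step 3: P = 4.53705728e-03 W
Step 4: P = 4.537 mW

4.537


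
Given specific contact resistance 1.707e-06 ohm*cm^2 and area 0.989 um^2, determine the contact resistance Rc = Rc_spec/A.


Step 1: Convert area to cm^2: 0.989 um^2 = 9.8900e-09 cm^2
Step 2: Rc = Rc_spec / A = 1.707e-06 / 9.8900e-09
Step 3: Rc = 1.73e+02 ohms

1.73e+02


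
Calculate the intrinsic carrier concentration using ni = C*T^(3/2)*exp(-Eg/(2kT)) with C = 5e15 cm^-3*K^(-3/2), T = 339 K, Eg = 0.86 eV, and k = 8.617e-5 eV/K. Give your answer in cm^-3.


Step 1: Compute kT = 8.617e-5 * 339 = 0.02921163 eV
Step 2: Exponent = -Eg/(2kT) = -0.86/(2*0.02921163) = -14.72016
Step 3: T^(3/2) = 339^1.5 = 6241.65
Step 4: ni = 5e15 * 6241.65 * exp(-14.72016) = 1.26e+13 cm^-3

1.26e+13


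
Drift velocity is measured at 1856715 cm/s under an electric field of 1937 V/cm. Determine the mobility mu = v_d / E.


Step 1: mu = v_d / E
Step 2: mu = 1856715 / 1937
Step 3: mu = 958.55 cm^2/(V*s)

958.55


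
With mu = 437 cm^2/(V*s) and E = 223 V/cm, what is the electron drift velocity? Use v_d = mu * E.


Step 1: v_d = mu * E
Step 2: v_d = 437 * 223 = 97451
Step 3: v_d = 9.75e+04 cm/s

9.75e+04


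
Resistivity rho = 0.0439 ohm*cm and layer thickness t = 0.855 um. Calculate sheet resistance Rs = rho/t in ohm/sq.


Step 1: Convert thickness to cm: t = 0.855 um = 8.5500e-05 cm
Step 2: Rs = rho / t = 0.0439 / 8.5500e-05
Step 3: Rs = 513.5 ohm/sq

513.5


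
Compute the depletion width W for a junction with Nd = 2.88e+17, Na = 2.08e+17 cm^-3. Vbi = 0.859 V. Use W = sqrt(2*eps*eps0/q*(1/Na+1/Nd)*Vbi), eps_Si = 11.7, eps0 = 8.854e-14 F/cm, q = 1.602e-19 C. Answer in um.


Step 1: 1/Na + 1/Nd = 1/2.08e+17 + 1/2.88e+17 = 8.27991e-18
Step 2: 2*eps*eps0/q = 2*11.7*8.854e-14/1.602e-19 = 1.293281e+07
Step 3: W^2 = 1.293281e+07 * 8.27991e-18 * 0.859 = 9.19839e-11
Step 4: W = sqrt(9.19839e-11) = 9.591e-06 cm = 0.09591 um

0.09591


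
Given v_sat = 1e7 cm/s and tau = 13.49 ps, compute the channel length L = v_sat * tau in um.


Step 1: tau in seconds = 13.49 ps * 1e-12 = 1.3490e-11 s
Step 2: L = v_sat * tau = 1e7 * 1.3490e-11 = 1.3490e-04 cm
Step 3: L in um = 1.3490e-04 * 1e4 = 1.349 um

1.349


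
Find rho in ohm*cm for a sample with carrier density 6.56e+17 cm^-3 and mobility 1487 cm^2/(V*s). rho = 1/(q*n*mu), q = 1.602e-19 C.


Step 1: sigma = q * n * mu = 1.602e-19 * 6.56e+17 * 1487 = 1.56271e+02 S/cm
Step 2: rho = 1 / sigma = 1 / 1.56271e+02 = 0.006399 ohm*cm

0.006399


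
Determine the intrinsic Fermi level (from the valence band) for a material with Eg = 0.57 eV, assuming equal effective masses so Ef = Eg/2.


Step 1: For an intrinsic semiconductor, the Fermi level sits at midgap.
Step 2: Ef = Eg / 2 = 0.57 / 2 = 0.285 eV

0.285


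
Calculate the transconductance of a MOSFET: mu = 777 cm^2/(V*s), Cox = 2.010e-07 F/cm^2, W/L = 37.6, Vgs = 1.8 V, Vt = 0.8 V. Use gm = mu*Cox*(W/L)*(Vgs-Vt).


Step 1: Vov = Vgs - Vt = 1.8 - 0.8 = 1.0 V
Step 2: gm = mu * Cox * (W/L) * Vov
Step 3: gm = 777 * 2.010e-07 * 37.6 * 1.0 = 5.87e-03 S

5.87e-03


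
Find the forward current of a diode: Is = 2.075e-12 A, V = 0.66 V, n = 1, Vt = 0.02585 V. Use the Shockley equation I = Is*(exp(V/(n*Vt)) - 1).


Step 1: V/(n*Vt) = 0.66/(1*0.02585) = 25.5319
Step 2: exp(25.5319) = 1.2256e+11
Step 3: I = 2.075e-12 * (1.2256e+11 - 1) = 2.54e-01 A

2.54e-01


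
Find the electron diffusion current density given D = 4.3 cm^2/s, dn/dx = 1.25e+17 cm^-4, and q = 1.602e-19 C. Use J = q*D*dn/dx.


Step 1: J = q * D * (dn/dx)
Step 2: J = 1.602e-19 * 4.3 * 1.25e+17
Step 3: J = 8.61e-02 A/cm^2

8.61e-02


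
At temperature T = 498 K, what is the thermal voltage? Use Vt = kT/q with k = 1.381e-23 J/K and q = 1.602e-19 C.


Step 1: kT = 1.381e-23 * 498 = 6.87738e-21 J
Step 2: Vt = kT/q = 6.87738e-21 / 1.602e-19
Step 3: Vt = 0.04293 V

0.04293


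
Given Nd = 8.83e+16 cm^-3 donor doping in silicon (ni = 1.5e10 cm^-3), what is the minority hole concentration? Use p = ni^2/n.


Step 1: Since Nd >> ni, n ≈ Nd = 8.83e+16 cm^-3
Step 2: p = ni^2 / n = (1.5e10)^2 / 8.83e+16
Step 3: p = 2.25e20 / 8.83e+16 = 2.55e+03 cm^-3

2.55e+03


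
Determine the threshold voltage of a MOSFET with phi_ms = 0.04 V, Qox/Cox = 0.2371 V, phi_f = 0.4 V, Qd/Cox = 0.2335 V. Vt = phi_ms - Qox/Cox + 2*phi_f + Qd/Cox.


Step 1: Vt = phi_ms - Qox/Cox + 2*phi_f + Qd/Cox
Step 2: Vt = 0.04 - 0.2371 + 2*0.4 + 0.2335
Step 3: Vt = 0.04 - 0.2371 + 0.8 + 0.2335
Step 4: Vt = 0.8364 V

0.8364


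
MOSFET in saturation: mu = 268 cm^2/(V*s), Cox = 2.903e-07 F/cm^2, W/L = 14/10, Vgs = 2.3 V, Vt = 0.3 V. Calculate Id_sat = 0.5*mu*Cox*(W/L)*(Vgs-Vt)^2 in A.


Step 1: Overdrive voltage Vov = Vgs - Vt = 2.3 - 0.3 = 2.0 V
Step 2: W/L = 14/10 = 1.4
Step 3: Id = 0.5 * 268 * 2.903e-07 * 1.4 * 2.0^2
Step 4: Id = 2.18e-04 A

2.18e-04


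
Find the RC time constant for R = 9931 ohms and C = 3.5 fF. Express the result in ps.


Step 1: tau = R * C
Step 2: tau = 9931 * 3.5 fF = 9931 * 3.5e-15 F
Step 3: tau = 3.47585e-11 s = 34.7585 ps

34.7585


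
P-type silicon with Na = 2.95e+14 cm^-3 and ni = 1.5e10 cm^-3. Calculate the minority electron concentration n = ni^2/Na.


Step 1: Majority hole concentration p ≈ Na = 2.95e+14 cm^-3
Step 2: n = ni^2 / Na = (1.5e10)^2 / 2.95e+14
Step 3: n = 7.63e+05 cm^-3

7.63e+05


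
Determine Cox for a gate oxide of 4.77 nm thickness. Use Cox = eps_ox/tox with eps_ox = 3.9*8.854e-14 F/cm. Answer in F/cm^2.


Step 1: eps_ox = 3.9 * 8.854e-14 = 3.45306e-13 F/cm
Step 2: tox in cm = 4.77 nm * 1e-7 = 4.7700e-07 cm
Step 3: Cox = 3.45306e-13 / 4.7700e-07 = 7.24e-07 F/cm^2

7.24e-07


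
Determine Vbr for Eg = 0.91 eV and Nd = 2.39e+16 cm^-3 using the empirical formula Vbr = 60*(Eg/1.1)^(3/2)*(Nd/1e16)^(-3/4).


Step 1: Eg/1.1 = 0.91/1.1 = 0.827273
Step 2: (Eg/1.1)^1.5 = 0.827273^1.5 = 0.752442
Step 3: (Nd/1e16)^(-0.75) = (2.39)^(-0.75) = 0.520237
Step 4: Vbr = 60 * 0.752442 * 0.520237 = 23.5 V

23.5


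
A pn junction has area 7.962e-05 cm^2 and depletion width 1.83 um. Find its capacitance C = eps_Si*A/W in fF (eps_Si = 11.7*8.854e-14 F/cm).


Step 1: eps_Si = 11.7 * 8.854e-14 = 1.035918e-12 F/cm
Step 2: W in cm = 1.83 * 1e-4 = 1.83e-04 cm
Step 3: C = 1.035918e-12 * 7.962e-05 / 1.83e-04 = 4.507092e-13 F
Step 4: C = 450.71 fF

450.71


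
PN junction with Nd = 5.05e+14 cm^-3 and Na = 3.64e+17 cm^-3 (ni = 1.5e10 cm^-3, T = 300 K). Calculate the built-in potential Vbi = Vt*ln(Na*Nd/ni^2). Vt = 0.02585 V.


Step 1: Compute Na*Nd/ni^2 = 3.64e+17 * 5.05e+14 / (1.5e10)^2 = 8.1698e+11
Step 2: ln(8.1698e+11) = 27.4289
Step 3: Vbi = 0.02585 * 27.4289 = 0.709 V

0.709


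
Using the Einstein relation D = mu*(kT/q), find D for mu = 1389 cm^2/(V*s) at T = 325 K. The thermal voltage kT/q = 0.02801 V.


Step 1: D = mu * (kT/q)
Step 2: D = 1389 * 0.02801
Step 3: D = 38.91 cm^2/s

38.91


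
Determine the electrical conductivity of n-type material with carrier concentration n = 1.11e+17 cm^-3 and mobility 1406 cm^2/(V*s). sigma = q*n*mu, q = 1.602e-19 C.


Step 1: sigma = q * n * mu
Step 2: sigma = 1.602e-19 * 1.11e+17 * 1406
Step 3: sigma = 2.500e+01 S/cm

2.500e+01


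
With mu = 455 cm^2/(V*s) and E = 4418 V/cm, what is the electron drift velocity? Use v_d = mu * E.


Step 1: v_d = mu * E
Step 2: v_d = 455 * 4418 = 2010190
Step 3: v_d = 2.01e+06 cm/s

2.01e+06


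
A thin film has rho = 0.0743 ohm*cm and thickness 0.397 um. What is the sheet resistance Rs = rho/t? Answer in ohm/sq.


Step 1: Convert thickness to cm: t = 0.397 um = 3.9700e-05 cm
Step 2: Rs = rho / t = 0.0743 / 3.9700e-05
Step 3: Rs = 1871.5 ohm/sq

1871.5


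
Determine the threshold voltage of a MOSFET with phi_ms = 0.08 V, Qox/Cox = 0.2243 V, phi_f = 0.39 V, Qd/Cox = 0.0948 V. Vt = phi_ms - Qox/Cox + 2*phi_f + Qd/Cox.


Step 1: Vt = phi_ms - Qox/Cox + 2*phi_f + Qd/Cox
Step 2: Vt = 0.08 - 0.2243 + 2*0.39 + 0.0948
Step 3: Vt = 0.08 - 0.2243 + 0.78 + 0.0948
Step 4: Vt = 0.7305 V

0.7305


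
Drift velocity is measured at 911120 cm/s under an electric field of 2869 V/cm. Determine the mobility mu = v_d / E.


Step 1: mu = v_d / E
Step 2: mu = 911120 / 2869
Step 3: mu = 317.57 cm^2/(V*s)

317.57


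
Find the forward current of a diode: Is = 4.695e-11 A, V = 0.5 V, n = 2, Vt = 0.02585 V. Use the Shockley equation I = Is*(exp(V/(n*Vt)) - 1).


Step 1: V/(n*Vt) = 0.5/(2*0.02585) = 9.6712
Step 2: exp(9.6712) = 1.5854e+04
Step 3: I = 4.695e-11 * (1.5854e+04 - 1) = 7.44e-07 A

7.44e-07
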